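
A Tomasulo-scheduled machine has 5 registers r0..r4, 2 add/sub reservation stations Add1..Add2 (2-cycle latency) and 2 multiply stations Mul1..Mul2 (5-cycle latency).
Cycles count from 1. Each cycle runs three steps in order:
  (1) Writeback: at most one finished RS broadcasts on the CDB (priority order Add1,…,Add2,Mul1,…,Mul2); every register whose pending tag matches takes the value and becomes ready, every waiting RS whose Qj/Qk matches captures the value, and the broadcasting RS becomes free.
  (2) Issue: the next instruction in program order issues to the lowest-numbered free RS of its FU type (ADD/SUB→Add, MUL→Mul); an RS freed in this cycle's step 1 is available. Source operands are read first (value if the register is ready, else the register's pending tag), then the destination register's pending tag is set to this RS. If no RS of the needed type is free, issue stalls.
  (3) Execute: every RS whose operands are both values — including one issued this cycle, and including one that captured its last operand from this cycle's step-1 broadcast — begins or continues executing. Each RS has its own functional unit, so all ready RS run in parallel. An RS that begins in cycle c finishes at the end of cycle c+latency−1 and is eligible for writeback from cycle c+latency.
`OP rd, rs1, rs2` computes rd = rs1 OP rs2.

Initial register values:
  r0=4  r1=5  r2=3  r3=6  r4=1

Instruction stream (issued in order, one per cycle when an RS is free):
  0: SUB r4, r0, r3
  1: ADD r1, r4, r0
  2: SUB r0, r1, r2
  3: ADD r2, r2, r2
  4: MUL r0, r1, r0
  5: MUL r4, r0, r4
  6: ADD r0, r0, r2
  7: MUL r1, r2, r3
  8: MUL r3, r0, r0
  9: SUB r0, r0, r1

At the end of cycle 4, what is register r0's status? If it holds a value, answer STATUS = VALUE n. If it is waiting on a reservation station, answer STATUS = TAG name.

STATUS = TAG Add1

c1: issue SUB r4<-Add1 | r0:4,r1:5,r2:3,r3:6,r4:Add1
c2: issue ADD r1<-Add2 | r0:4,r1:Add2,r2:3,r3:6,r4:Add1
c3: CDB Add1=-2; issue SUB r0<-Add1 | r0:Add1,r1:Add2,r2:3,r3:6,r4:-2
c4: stall | r0:Add1,r1:Add2,r2:3,r3:6,r4:-2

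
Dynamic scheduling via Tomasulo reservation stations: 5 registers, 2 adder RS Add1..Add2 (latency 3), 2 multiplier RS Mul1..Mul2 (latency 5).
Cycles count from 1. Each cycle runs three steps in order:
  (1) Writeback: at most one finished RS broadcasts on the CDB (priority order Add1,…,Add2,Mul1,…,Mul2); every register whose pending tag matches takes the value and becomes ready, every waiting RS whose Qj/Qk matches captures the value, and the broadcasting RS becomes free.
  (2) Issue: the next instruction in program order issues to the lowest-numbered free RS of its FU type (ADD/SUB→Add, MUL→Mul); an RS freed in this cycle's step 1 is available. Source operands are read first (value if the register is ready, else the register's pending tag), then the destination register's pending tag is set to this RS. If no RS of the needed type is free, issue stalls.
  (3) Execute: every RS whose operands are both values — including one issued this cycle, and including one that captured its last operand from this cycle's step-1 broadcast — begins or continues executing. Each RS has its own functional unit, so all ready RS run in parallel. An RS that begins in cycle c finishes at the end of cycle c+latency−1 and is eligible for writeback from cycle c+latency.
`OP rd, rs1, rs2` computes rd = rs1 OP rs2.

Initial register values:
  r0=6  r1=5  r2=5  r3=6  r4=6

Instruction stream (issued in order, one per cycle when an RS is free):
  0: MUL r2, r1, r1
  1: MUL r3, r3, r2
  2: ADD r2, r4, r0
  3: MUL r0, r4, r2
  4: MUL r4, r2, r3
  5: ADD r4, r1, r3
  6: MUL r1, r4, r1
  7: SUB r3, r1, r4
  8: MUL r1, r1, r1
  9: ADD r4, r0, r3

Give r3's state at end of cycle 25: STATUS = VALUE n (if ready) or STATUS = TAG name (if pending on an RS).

STATUS = VALUE 620

cycle 1: issue MUL r2<-Mul1 // r0:6,r1:5,r2:Mul1,r3:6,r4:6
cycle 2: issue MUL r3<-Mul2 // r0:6,r1:5,r2:Mul1,r3:Mul2,r4:6
cycle 3: issue ADD r2<-Add1 // r0:6,r1:5,r2:Add1,r3:Mul2,r4:6
cycle 4: stall // r0:6,r1:5,r2:Add1,r3:Mul2,r4:6
cycle 5: stall // r0:6,r1:5,r2:Add1,r3:Mul2,r4:6
cycle 6: CDB Add1=12; stall // r0:6,r1:5,r2:12,r3:Mul2,r4:6
cycle 7: CDB Mul1=25; issue MUL r0<-Mul1 // r0:Mul1,r1:5,r2:12,r3:Mul2,r4:6
cycle 8: stall // r0:Mul1,r1:5,r2:12,r3:Mul2,r4:6
cycle 9: stall // r0:Mul1,r1:5,r2:12,r3:Mul2,r4:6
cycle 10: stall // r0:Mul1,r1:5,r2:12,r3:Mul2,r4:6
cycle 11: stall // r0:Mul1,r1:5,r2:12,r3:Mul2,r4:6
cycle 12: CDB Mul1=72; issue MUL r4<-Mul1 // r0:72,r1:5,r2:12,r3:Mul2,r4:Mul1
cycle 13: CDB Mul2=150; issue ADD r4<-Add1 // r0:72,r1:5,r2:12,r3:150,r4:Add1
cycle 14: issue MUL r1<-Mul2 // r0:72,r1:Mul2,r2:12,r3:150,r4:Add1
cycle 15: issue SUB r3<-Add2 // r0:72,r1:Mul2,r2:12,r3:Add2,r4:Add1
cycle 16: CDB Add1=155; stall // r0:72,r1:Mul2,r2:12,r3:Add2,r4:155
cycle 17: stall // r0:72,r1:Mul2,r2:12,r3:Add2,r4:155
cycle 18: CDB Mul1=1800; issue MUL r1<-Mul1 // r0:72,r1:Mul1,r2:12,r3:Add2,r4:155
cycle 19: issue ADD r4<-Add1 // r0:72,r1:Mul1,r2:12,r3:Add2,r4:Add1
cycle 20: - // r0:72,r1:Mul1,r2:12,r3:Add2,r4:Add1
cycle 21: CDB Mul2=775 // r0:72,r1:Mul1,r2:12,r3:Add2,r4:Add1
cycle 22: - // r0:72,r1:Mul1,r2:12,r3:Add2,r4:Add1
cycle 23: - // r0:72,r1:Mul1,r2:12,r3:Add2,r4:Add1
cycle 24: CDB Add2=620 // r0:72,r1:Mul1,r2:12,r3:620,r4:Add1
cycle 25: - // r0:72,r1:Mul1,r2:12,r3:620,r4:Add1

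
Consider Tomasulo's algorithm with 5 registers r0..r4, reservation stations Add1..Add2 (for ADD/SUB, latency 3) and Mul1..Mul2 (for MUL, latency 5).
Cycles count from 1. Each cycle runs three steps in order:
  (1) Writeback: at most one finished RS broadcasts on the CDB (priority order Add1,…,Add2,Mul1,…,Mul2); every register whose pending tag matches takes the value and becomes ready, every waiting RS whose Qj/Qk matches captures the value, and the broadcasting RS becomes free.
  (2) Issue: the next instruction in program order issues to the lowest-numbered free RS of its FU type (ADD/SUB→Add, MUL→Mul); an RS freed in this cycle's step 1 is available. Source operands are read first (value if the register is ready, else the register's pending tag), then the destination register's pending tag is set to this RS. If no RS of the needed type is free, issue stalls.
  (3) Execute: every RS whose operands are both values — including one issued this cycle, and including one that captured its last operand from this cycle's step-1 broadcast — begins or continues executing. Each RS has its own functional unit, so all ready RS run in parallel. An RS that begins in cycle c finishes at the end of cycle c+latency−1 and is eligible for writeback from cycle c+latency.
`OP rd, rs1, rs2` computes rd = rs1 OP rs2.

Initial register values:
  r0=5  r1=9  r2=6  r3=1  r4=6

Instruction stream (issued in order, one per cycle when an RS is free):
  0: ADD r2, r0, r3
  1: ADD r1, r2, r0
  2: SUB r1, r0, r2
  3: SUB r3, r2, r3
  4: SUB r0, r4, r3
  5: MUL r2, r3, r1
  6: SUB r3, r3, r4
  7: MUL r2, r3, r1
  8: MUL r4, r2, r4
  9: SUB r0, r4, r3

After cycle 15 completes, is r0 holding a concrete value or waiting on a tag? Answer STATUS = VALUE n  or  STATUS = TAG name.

cycle 1: issue ADD r2<-Add1 // r0:5,r1:9,r2:Add1,r3:1,r4:6
cycle 2: issue ADD r1<-Add2 // r0:5,r1:Add2,r2:Add1,r3:1,r4:6
cycle 3: stall // r0:5,r1:Add2,r2:Add1,r3:1,r4:6
cycle 4: CDB Add1=6; issue SUB r1<-Add1 // r0:5,r1:Add1,r2:6,r3:1,r4:6
cycle 5: stall // r0:5,r1:Add1,r2:6,r3:1,r4:6
cycle 6: stall // r0:5,r1:Add1,r2:6,r3:1,r4:6
cycle 7: CDB Add1=-1; issue SUB r3<-Add1 // r0:5,r1:-1,r2:6,r3:Add1,r4:6
cycle 8: CDB Add2=11; issue SUB r0<-Add2 // r0:Add2,r1:-1,r2:6,r3:Add1,r4:6
cycle 9: issue MUL r2<-Mul1 // r0:Add2,r1:-1,r2:Mul1,r3:Add1,r4:6
cycle 10: CDB Add1=5; issue SUB r3<-Add1 // r0:Add2,r1:-1,r2:Mul1,r3:Add1,r4:6
cycle 11: issue MUL r2<-Mul2 // r0:Add2,r1:-1,r2:Mul2,r3:Add1,r4:6
cycle 12: stall // r0:Add2,r1:-1,r2:Mul2,r3:Add1,r4:6
cycle 13: CDB Add1=-1; stall // r0:Add2,r1:-1,r2:Mul2,r3:-1,r4:6
cycle 14: CDB Add2=1; stall // r0:1,r1:-1,r2:Mul2,r3:-1,r4:6
cycle 15: CDB Mul1=-5; issue MUL r4<-Mul1 // r0:1,r1:-1,r2:Mul2,r3:-1,r4:Mul1

STATUS = VALUE 1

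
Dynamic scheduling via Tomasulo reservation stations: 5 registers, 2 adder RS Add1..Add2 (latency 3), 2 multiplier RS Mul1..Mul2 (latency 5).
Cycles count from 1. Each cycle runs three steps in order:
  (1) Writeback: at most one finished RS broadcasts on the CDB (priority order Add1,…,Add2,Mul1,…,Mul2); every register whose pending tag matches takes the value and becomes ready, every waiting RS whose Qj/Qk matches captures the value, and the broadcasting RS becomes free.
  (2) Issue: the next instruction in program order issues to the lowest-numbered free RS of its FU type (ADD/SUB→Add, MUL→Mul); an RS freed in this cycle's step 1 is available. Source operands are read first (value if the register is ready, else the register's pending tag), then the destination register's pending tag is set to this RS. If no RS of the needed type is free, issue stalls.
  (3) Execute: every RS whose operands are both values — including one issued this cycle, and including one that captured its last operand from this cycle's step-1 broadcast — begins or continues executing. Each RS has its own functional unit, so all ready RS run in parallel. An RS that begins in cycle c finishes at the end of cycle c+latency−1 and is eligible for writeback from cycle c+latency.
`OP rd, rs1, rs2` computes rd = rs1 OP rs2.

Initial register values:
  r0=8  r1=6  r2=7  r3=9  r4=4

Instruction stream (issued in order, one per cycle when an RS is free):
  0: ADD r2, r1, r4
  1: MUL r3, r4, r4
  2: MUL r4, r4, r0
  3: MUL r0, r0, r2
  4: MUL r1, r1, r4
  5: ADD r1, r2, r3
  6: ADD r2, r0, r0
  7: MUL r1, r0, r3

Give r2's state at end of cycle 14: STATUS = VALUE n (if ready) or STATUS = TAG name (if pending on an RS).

c1: issue ADD r2<-Add1 | r0:8,r1:6,r2:Add1,r3:9,r4:4
c2: issue MUL r3<-Mul1 | r0:8,r1:6,r2:Add1,r3:Mul1,r4:4
c3: issue MUL r4<-Mul2 | r0:8,r1:6,r2:Add1,r3:Mul1,r4:Mul2
c4: CDB Add1=10; stall | r0:8,r1:6,r2:10,r3:Mul1,r4:Mul2
c5: stall | r0:8,r1:6,r2:10,r3:Mul1,r4:Mul2
c6: stall | r0:8,r1:6,r2:10,r3:Mul1,r4:Mul2
c7: CDB Mul1=16; issue MUL r0<-Mul1 | r0:Mul1,r1:6,r2:10,r3:16,r4:Mul2
c8: CDB Mul2=32; issue MUL r1<-Mul2 | r0:Mul1,r1:Mul2,r2:10,r3:16,r4:32
c9: issue ADD r1<-Add1 | r0:Mul1,r1:Add1,r2:10,r3:16,r4:32
c10: issue ADD r2<-Add2 | r0:Mul1,r1:Add1,r2:Add2,r3:16,r4:32
c11: stall | r0:Mul1,r1:Add1,r2:Add2,r3:16,r4:32
c12: CDB Add1=26; stall | r0:Mul1,r1:26,r2:Add2,r3:16,r4:32
c13: CDB Mul1=80; issue MUL r1<-Mul1 | r0:80,r1:Mul1,r2:Add2,r3:16,r4:32
c14: CDB Mul2=192 | r0:80,r1:Mul1,r2:Add2,r3:16,r4:32

STATUS = TAG Add2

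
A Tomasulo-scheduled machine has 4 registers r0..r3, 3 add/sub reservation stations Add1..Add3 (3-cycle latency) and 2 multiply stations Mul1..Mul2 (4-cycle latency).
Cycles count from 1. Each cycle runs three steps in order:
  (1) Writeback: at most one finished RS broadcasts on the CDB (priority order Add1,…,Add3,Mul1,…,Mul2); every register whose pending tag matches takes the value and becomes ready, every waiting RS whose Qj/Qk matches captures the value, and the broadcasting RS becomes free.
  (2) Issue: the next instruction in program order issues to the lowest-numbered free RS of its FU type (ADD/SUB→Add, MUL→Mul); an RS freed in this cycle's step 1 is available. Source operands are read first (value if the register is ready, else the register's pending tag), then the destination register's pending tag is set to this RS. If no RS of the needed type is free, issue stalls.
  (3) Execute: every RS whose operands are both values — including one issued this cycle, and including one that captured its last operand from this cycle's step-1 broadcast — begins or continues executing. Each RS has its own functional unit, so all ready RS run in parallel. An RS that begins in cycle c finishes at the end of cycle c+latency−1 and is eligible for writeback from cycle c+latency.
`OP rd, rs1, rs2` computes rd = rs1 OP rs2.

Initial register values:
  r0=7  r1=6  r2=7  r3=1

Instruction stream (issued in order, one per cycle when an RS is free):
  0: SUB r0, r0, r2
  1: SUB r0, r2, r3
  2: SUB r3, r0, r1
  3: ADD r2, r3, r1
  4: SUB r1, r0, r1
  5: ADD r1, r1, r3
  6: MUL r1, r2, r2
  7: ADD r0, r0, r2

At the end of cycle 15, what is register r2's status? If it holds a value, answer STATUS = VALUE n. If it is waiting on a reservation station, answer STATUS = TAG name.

  c1: issue SUB r0<-Add1  regs: r0:Add1,r1:6,r2:7,r3:1
  c2: issue SUB r0<-Add2  regs: r0:Add2,r1:6,r2:7,r3:1
  c3: issue SUB r3<-Add3  regs: r0:Add2,r1:6,r2:7,r3:Add3
  c4: CDB Add1=0; issue ADD r2<-Add1  regs: r0:Add2,r1:6,r2:Add1,r3:Add3
  c5: CDB Add2=6; issue SUB r1<-Add2  regs: r0:6,r1:Add2,r2:Add1,r3:Add3
  c6: stall  regs: r0:6,r1:Add2,r2:Add1,r3:Add3
  c7: stall  regs: r0:6,r1:Add2,r2:Add1,r3:Add3
  c8: CDB Add2=0; issue ADD r1<-Add2  regs: r0:6,r1:Add2,r2:Add1,r3:Add3
  c9: CDB Add3=0; issue MUL r1<-Mul1  regs: r0:6,r1:Mul1,r2:Add1,r3:0
  c10: issue ADD r0<-Add3  regs: r0:Add3,r1:Mul1,r2:Add1,r3:0
  c11: -  regs: r0:Add3,r1:Mul1,r2:Add1,r3:0
  c12: CDB Add1=6  regs: r0:Add3,r1:Mul1,r2:6,r3:0
  c13: CDB Add2=0  regs: r0:Add3,r1:Mul1,r2:6,r3:0
  c14: -  regs: r0:Add3,r1:Mul1,r2:6,r3:0
  c15: CDB Add3=12  regs: r0:12,r1:Mul1,r2:6,r3:0

STATUS = VALUE 6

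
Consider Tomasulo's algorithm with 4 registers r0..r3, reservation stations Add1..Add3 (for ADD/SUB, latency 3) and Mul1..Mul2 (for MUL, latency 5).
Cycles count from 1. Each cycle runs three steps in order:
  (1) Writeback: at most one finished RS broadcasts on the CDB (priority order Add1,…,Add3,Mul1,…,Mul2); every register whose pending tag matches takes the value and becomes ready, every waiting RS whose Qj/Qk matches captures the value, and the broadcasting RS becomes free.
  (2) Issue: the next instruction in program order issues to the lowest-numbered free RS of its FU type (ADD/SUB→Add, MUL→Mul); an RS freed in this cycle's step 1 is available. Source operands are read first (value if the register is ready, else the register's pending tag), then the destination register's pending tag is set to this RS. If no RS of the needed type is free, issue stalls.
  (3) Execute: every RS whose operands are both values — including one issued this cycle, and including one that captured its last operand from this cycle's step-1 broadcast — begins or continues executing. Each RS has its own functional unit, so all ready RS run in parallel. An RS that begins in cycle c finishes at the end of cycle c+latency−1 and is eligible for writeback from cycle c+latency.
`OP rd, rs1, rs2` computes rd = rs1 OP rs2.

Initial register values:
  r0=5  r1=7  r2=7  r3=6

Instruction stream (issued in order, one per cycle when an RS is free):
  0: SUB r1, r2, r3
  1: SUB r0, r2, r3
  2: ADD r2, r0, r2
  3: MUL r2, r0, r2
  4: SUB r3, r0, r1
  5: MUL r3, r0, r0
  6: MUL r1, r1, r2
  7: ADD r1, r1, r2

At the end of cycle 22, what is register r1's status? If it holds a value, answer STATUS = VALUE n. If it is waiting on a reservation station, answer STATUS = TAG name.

STATUS = VALUE 16

c1: issue SUB r1<-Add1 | r0:5,r1:Add1,r2:7,r3:6
c2: issue SUB r0<-Add2 | r0:Add2,r1:Add1,r2:7,r3:6
c3: issue ADD r2<-Add3 | r0:Add2,r1:Add1,r2:Add3,r3:6
c4: CDB Add1=1; issue MUL r2<-Mul1 | r0:Add2,r1:1,r2:Mul1,r3:6
c5: CDB Add2=1; issue SUB r3<-Add1 | r0:1,r1:1,r2:Mul1,r3:Add1
c6: issue MUL r3<-Mul2 | r0:1,r1:1,r2:Mul1,r3:Mul2
c7: stall | r0:1,r1:1,r2:Mul1,r3:Mul2
c8: CDB Add1=0; stall | r0:1,r1:1,r2:Mul1,r3:Mul2
c9: CDB Add3=8; stall | r0:1,r1:1,r2:Mul1,r3:Mul2
c10: stall | r0:1,r1:1,r2:Mul1,r3:Mul2
c11: CDB Mul2=1; issue MUL r1<-Mul2 | r0:1,r1:Mul2,r2:Mul1,r3:1
c12: issue ADD r1<-Add1 | r0:1,r1:Add1,r2:Mul1,r3:1
c13: - | r0:1,r1:Add1,r2:Mul1,r3:1
c14: CDB Mul1=8 | r0:1,r1:Add1,r2:8,r3:1
c15: - | r0:1,r1:Add1,r2:8,r3:1
c16: - | r0:1,r1:Add1,r2:8,r3:1
c17: - | r0:1,r1:Add1,r2:8,r3:1
c18: - | r0:1,r1:Add1,r2:8,r3:1
c19: CDB Mul2=8 | r0:1,r1:Add1,r2:8,r3:1
c20: - | r0:1,r1:Add1,r2:8,r3:1
c21: - | r0:1,r1:Add1,r2:8,r3:1
c22: CDB Add1=16 | r0:1,r1:16,r2:8,r3:1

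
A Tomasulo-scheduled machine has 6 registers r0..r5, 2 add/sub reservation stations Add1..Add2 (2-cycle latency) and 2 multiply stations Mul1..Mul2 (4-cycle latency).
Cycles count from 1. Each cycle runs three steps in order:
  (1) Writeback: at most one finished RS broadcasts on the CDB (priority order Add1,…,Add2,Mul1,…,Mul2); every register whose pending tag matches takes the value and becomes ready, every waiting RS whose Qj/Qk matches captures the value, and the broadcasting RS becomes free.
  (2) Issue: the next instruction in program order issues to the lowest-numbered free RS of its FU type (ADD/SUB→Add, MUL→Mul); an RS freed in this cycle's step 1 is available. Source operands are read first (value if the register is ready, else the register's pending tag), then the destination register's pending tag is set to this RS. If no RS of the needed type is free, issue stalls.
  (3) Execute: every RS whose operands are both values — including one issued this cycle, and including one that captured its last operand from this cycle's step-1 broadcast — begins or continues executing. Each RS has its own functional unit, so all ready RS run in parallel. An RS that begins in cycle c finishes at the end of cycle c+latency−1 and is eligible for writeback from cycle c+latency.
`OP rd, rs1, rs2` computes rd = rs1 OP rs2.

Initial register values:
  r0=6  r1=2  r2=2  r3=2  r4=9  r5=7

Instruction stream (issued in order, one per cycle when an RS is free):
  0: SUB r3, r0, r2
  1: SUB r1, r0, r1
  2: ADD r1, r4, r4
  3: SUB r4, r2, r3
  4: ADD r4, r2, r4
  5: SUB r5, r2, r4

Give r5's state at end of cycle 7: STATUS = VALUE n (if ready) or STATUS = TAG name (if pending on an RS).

  c1: issue SUB r3<-Add1  regs: r0:6,r1:2,r2:2,r3:Add1,r4:9,r5:7
  c2: issue SUB r1<-Add2  regs: r0:6,r1:Add2,r2:2,r3:Add1,r4:9,r5:7
  c3: CDB Add1=4; issue ADD r1<-Add1  regs: r0:6,r1:Add1,r2:2,r3:4,r4:9,r5:7
  c4: CDB Add2=4; issue SUB r4<-Add2  regs: r0:6,r1:Add1,r2:2,r3:4,r4:Add2,r5:7
  c5: CDB Add1=18; issue ADD r4<-Add1  regs: r0:6,r1:18,r2:2,r3:4,r4:Add1,r5:7
  c6: CDB Add2=-2; issue SUB r5<-Add2  regs: r0:6,r1:18,r2:2,r3:4,r4:Add1,r5:Add2
  c7: -  regs: r0:6,r1:18,r2:2,r3:4,r4:Add1,r5:Add2

STATUS = TAG Add2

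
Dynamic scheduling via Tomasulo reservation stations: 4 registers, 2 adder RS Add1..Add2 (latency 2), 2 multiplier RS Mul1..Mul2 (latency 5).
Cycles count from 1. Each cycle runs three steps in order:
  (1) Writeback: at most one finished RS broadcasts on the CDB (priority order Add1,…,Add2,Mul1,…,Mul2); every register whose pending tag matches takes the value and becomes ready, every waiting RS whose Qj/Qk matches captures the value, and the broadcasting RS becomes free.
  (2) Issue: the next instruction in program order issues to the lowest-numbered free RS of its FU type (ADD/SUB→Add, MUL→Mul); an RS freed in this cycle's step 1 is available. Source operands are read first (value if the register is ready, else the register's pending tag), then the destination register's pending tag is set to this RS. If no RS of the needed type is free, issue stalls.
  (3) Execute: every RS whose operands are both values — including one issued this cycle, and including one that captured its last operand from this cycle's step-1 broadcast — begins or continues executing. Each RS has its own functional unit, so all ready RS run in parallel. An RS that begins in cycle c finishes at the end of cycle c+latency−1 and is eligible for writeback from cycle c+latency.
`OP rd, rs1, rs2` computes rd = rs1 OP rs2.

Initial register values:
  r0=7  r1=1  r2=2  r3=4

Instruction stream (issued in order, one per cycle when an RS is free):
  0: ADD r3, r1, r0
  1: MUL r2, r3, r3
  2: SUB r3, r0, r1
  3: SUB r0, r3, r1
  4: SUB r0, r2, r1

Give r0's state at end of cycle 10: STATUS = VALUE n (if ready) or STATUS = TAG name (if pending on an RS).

  c1: issue ADD r3<-Add1  regs: r0:7,r1:1,r2:2,r3:Add1
  c2: issue MUL r2<-Mul1  regs: r0:7,r1:1,r2:Mul1,r3:Add1
  c3: CDB Add1=8; issue SUB r3<-Add1  regs: r0:7,r1:1,r2:Mul1,r3:Add1
  c4: issue SUB r0<-Add2  regs: r0:Add2,r1:1,r2:Mul1,r3:Add1
  c5: CDB Add1=6; issue SUB r0<-Add1  regs: r0:Add1,r1:1,r2:Mul1,r3:6
  c6: -  regs: r0:Add1,r1:1,r2:Mul1,r3:6
  c7: CDB Add2=5  regs: r0:Add1,r1:1,r2:Mul1,r3:6
  c8: CDB Mul1=64  regs: r0:Add1,r1:1,r2:64,r3:6
  c9: -  regs: r0:Add1,r1:1,r2:64,r3:6
  c10: CDB Add1=63  regs: r0:63,r1:1,r2:64,r3:6

STATUS = VALUE 63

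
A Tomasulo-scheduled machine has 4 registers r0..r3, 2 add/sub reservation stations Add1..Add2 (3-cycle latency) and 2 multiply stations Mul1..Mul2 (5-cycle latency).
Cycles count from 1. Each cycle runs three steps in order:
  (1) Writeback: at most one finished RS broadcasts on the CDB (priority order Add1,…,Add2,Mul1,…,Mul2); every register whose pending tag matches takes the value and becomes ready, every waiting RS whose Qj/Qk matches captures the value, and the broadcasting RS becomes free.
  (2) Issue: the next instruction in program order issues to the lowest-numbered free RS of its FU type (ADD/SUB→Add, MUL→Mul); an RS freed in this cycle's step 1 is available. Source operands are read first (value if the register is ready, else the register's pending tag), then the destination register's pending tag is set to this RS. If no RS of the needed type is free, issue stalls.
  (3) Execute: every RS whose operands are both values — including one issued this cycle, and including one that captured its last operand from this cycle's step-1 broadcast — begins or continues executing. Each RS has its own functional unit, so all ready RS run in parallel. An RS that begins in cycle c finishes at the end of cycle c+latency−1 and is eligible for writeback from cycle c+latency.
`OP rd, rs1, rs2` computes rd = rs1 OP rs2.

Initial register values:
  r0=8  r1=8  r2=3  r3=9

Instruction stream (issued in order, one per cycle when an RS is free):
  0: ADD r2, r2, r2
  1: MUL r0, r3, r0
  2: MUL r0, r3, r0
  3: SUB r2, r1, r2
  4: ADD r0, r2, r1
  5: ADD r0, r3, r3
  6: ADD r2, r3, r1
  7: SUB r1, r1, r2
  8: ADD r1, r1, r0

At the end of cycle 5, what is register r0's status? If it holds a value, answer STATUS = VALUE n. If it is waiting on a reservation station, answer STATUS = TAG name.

c1: issue ADD r2<-Add1 | r0:8,r1:8,r2:Add1,r3:9
c2: issue MUL r0<-Mul1 | r0:Mul1,r1:8,r2:Add1,r3:9
c3: issue MUL r0<-Mul2 | r0:Mul2,r1:8,r2:Add1,r3:9
c4: CDB Add1=6; issue SUB r2<-Add1 | r0:Mul2,r1:8,r2:Add1,r3:9
c5: issue ADD r0<-Add2 | r0:Add2,r1:8,r2:Add1,r3:9

STATUS = TAG Add2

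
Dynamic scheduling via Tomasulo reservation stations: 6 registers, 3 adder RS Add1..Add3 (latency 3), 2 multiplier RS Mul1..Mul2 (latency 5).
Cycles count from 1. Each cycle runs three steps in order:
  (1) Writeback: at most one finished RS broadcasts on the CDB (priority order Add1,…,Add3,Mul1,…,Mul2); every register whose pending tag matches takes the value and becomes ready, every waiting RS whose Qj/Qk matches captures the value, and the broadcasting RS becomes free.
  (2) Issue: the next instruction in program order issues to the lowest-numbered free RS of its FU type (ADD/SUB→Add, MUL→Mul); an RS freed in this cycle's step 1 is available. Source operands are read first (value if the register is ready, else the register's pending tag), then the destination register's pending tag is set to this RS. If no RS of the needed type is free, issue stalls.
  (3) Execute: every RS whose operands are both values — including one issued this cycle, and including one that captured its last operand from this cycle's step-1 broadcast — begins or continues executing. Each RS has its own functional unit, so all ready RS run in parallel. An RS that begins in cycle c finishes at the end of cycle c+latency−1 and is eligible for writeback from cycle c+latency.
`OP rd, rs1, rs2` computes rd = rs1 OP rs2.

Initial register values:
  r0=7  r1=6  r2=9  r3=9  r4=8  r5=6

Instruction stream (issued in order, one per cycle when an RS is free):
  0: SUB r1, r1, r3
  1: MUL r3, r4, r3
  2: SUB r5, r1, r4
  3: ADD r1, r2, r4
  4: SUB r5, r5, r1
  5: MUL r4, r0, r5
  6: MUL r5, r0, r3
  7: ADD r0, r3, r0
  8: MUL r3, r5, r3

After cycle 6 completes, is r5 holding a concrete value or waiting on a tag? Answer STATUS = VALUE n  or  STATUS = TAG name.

cycle 1: issue SUB r1<-Add1 // r0:7,r1:Add1,r2:9,r3:9,r4:8,r5:6
cycle 2: issue MUL r3<-Mul1 // r0:7,r1:Add1,r2:9,r3:Mul1,r4:8,r5:6
cycle 3: issue SUB r5<-Add2 // r0:7,r1:Add1,r2:9,r3:Mul1,r4:8,r5:Add2
cycle 4: CDB Add1=-3; issue ADD r1<-Add1 // r0:7,r1:Add1,r2:9,r3:Mul1,r4:8,r5:Add2
cycle 5: issue SUB r5<-Add3 // r0:7,r1:Add1,r2:9,r3:Mul1,r4:8,r5:Add3
cycle 6: issue MUL r4<-Mul2 // r0:7,r1:Add1,r2:9,r3:Mul1,r4:Mul2,r5:Add3

STATUS = TAG Add3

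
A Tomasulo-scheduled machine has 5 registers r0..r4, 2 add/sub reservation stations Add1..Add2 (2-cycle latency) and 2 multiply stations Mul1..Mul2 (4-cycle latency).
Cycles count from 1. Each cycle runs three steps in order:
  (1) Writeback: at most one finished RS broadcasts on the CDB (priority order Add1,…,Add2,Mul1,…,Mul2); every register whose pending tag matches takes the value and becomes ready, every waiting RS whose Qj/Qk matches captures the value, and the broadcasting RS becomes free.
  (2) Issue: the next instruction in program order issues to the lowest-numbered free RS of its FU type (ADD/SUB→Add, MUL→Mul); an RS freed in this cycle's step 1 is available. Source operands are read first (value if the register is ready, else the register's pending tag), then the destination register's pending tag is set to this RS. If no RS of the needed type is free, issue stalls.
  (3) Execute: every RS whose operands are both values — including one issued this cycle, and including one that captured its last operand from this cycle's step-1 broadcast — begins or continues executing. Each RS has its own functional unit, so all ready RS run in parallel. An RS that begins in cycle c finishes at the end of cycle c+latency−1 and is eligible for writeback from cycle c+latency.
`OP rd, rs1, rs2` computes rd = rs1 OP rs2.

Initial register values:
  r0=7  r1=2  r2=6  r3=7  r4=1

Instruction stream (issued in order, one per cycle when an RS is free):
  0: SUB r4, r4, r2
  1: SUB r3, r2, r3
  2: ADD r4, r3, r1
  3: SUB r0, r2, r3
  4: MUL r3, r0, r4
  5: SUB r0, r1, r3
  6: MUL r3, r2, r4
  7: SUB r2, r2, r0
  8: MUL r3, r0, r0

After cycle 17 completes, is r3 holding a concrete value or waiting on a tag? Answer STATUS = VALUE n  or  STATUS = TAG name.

cycle 1: issue SUB r4<-Add1 // r0:7,r1:2,r2:6,r3:7,r4:Add1
cycle 2: issue SUB r3<-Add2 // r0:7,r1:2,r2:6,r3:Add2,r4:Add1
cycle 3: CDB Add1=-5; issue ADD r4<-Add1 // r0:7,r1:2,r2:6,r3:Add2,r4:Add1
cycle 4: CDB Add2=-1; issue SUB r0<-Add2 // r0:Add2,r1:2,r2:6,r3:-1,r4:Add1
cycle 5: issue MUL r3<-Mul1 // r0:Add2,r1:2,r2:6,r3:Mul1,r4:Add1
cycle 6: CDB Add1=1; issue SUB r0<-Add1 // r0:Add1,r1:2,r2:6,r3:Mul1,r4:1
cycle 7: CDB Add2=7; issue MUL r3<-Mul2 // r0:Add1,r1:2,r2:6,r3:Mul2,r4:1
cycle 8: issue SUB r2<-Add2 // r0:Add1,r1:2,r2:Add2,r3:Mul2,r4:1
cycle 9: stall // r0:Add1,r1:2,r2:Add2,r3:Mul2,r4:1
cycle 10: stall // r0:Add1,r1:2,r2:Add2,r3:Mul2,r4:1
cycle 11: CDB Mul1=7; issue MUL r3<-Mul1 // r0:Add1,r1:2,r2:Add2,r3:Mul1,r4:1
cycle 12: CDB Mul2=6 // r0:Add1,r1:2,r2:Add2,r3:Mul1,r4:1
cycle 13: CDB Add1=-5 // r0:-5,r1:2,r2:Add2,r3:Mul1,r4:1
cycle 14: - // r0:-5,r1:2,r2:Add2,r3:Mul1,r4:1
cycle 15: CDB Add2=11 // r0:-5,r1:2,r2:11,r3:Mul1,r4:1
cycle 16: - // r0:-5,r1:2,r2:11,r3:Mul1,r4:1
cycle 17: CDB Mul1=25 // r0:-5,r1:2,r2:11,r3:25,r4:1

STATUS = VALUE 25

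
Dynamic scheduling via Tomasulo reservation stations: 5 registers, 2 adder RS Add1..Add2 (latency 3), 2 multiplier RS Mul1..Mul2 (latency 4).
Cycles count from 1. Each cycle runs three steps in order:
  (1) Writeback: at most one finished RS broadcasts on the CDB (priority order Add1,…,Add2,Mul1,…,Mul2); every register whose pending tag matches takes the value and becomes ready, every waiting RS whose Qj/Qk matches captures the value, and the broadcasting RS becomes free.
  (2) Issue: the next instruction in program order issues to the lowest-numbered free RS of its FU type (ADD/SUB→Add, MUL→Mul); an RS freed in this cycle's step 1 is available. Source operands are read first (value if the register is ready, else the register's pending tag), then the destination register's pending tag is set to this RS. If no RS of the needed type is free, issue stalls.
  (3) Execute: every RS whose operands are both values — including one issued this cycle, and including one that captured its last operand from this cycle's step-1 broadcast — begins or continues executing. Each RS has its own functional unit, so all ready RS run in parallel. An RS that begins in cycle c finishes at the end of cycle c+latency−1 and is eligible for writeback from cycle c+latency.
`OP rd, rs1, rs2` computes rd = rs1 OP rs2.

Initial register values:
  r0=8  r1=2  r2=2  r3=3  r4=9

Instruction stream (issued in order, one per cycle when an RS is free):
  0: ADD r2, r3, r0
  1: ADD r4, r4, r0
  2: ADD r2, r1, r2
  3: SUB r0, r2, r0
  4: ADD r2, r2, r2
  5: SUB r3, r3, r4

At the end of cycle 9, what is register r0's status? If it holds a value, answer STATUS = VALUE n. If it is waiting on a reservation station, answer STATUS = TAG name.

STATUS = TAG Add2

c1: issue ADD r2<-Add1 | r0:8,r1:2,r2:Add1,r3:3,r4:9
c2: issue ADD r4<-Add2 | r0:8,r1:2,r2:Add1,r3:3,r4:Add2
c3: stall | r0:8,r1:2,r2:Add1,r3:3,r4:Add2
c4: CDB Add1=11; issue ADD r2<-Add1 | r0:8,r1:2,r2:Add1,r3:3,r4:Add2
c5: CDB Add2=17; issue SUB r0<-Add2 | r0:Add2,r1:2,r2:Add1,r3:3,r4:17
c6: stall | r0:Add2,r1:2,r2:Add1,r3:3,r4:17
c7: CDB Add1=13; issue ADD r2<-Add1 | r0:Add2,r1:2,r2:Add1,r3:3,r4:17
c8: stall | r0:Add2,r1:2,r2:Add1,r3:3,r4:17
c9: stall | r0:Add2,r1:2,r2:Add1,r3:3,r4:17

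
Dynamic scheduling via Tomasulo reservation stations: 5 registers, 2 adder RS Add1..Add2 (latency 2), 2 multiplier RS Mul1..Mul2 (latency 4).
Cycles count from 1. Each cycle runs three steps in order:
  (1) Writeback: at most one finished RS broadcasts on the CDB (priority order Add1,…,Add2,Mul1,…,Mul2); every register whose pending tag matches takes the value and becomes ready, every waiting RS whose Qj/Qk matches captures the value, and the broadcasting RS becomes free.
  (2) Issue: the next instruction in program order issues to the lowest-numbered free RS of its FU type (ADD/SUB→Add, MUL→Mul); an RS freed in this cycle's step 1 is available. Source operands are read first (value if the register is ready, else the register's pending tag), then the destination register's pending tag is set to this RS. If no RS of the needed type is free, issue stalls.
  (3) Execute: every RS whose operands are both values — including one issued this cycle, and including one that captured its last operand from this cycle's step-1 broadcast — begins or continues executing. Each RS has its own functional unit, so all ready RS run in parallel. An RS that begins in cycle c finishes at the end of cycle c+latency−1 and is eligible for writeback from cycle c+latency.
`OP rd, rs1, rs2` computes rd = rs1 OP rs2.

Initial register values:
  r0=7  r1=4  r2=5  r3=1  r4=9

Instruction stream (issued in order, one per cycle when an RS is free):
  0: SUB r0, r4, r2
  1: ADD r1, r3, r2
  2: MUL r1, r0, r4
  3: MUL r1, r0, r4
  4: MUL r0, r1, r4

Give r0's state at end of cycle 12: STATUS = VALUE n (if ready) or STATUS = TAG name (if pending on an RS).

c1: issue SUB r0<-Add1 | r0:Add1,r1:4,r2:5,r3:1,r4:9
c2: issue ADD r1<-Add2 | r0:Add1,r1:Add2,r2:5,r3:1,r4:9
c3: CDB Add1=4; issue MUL r1<-Mul1 | r0:4,r1:Mul1,r2:5,r3:1,r4:9
c4: CDB Add2=6; issue MUL r1<-Mul2 | r0:4,r1:Mul2,r2:5,r3:1,r4:9
c5: stall | r0:4,r1:Mul2,r2:5,r3:1,r4:9
c6: stall | r0:4,r1:Mul2,r2:5,r3:1,r4:9
c7: CDB Mul1=36; issue MUL r0<-Mul1 | r0:Mul1,r1:Mul2,r2:5,r3:1,r4:9
c8: CDB Mul2=36 | r0:Mul1,r1:36,r2:5,r3:1,r4:9
c9: - | r0:Mul1,r1:36,r2:5,r3:1,r4:9
c10: - | r0:Mul1,r1:36,r2:5,r3:1,r4:9
c11: - | r0:Mul1,r1:36,r2:5,r3:1,r4:9
c12: CDB Mul1=324 | r0:324,r1:36,r2:5,r3:1,r4:9

STATUS = VALUE 324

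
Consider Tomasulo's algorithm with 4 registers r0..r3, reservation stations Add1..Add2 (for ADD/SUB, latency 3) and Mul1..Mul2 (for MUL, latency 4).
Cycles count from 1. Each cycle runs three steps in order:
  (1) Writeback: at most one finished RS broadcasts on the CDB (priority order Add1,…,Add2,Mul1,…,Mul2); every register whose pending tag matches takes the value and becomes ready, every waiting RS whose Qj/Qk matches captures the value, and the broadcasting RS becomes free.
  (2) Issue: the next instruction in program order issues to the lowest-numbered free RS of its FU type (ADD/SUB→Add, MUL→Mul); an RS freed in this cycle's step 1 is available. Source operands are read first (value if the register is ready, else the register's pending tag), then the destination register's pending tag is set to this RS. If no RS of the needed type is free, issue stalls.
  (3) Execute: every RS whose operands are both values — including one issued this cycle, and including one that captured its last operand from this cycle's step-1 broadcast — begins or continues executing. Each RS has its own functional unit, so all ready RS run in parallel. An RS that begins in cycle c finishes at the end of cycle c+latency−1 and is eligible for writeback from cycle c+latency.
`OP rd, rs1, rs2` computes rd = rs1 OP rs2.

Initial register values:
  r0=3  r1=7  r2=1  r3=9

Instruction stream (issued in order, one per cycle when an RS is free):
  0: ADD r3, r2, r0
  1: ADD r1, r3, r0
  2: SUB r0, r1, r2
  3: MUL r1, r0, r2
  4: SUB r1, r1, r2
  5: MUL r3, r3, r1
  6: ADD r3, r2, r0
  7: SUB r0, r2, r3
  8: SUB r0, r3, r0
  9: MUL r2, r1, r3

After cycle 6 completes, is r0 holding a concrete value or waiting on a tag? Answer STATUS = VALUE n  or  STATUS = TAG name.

cycle 1: issue ADD r3<-Add1 // r0:3,r1:7,r2:1,r3:Add1
cycle 2: issue ADD r1<-Add2 // r0:3,r1:Add2,r2:1,r3:Add1
cycle 3: stall // r0:3,r1:Add2,r2:1,r3:Add1
cycle 4: CDB Add1=4; issue SUB r0<-Add1 // r0:Add1,r1:Add2,r2:1,r3:4
cycle 5: issue MUL r1<-Mul1 // r0:Add1,r1:Mul1,r2:1,r3:4
cycle 6: stall // r0:Add1,r1:Mul1,r2:1,r3:4

STATUS = TAG Add1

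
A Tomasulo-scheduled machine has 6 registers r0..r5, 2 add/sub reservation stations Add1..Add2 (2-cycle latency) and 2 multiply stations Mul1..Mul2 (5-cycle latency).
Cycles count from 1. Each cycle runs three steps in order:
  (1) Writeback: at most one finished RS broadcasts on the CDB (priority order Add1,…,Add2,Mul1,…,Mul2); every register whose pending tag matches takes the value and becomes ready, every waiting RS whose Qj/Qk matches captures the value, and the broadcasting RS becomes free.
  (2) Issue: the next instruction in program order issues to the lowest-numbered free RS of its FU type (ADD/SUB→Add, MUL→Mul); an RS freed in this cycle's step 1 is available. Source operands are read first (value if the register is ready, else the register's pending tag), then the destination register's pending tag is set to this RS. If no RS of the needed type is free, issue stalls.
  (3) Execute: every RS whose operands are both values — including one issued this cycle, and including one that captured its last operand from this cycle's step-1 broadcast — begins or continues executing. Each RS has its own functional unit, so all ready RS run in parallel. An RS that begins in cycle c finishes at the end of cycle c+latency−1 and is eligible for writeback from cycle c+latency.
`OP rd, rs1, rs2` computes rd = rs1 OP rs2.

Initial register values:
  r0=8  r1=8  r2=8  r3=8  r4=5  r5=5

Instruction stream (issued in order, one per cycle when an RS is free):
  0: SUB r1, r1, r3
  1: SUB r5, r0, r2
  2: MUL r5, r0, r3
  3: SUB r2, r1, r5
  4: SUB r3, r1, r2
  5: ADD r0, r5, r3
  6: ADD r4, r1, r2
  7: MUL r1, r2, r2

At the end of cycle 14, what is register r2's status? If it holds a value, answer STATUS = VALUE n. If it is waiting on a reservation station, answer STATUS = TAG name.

c1: issue SUB r1<-Add1 | r0:8,r1:Add1,r2:8,r3:8,r4:5,r5:5
c2: issue SUB r5<-Add2 | r0:8,r1:Add1,r2:8,r3:8,r4:5,r5:Add2
c3: CDB Add1=0; issue MUL r5<-Mul1 | r0:8,r1:0,r2:8,r3:8,r4:5,r5:Mul1
c4: CDB Add2=0; issue SUB r2<-Add1 | r0:8,r1:0,r2:Add1,r3:8,r4:5,r5:Mul1
c5: issue SUB r3<-Add2 | r0:8,r1:0,r2:Add1,r3:Add2,r4:5,r5:Mul1
c6: stall | r0:8,r1:0,r2:Add1,r3:Add2,r4:5,r5:Mul1
c7: stall | r0:8,r1:0,r2:Add1,r3:Add2,r4:5,r5:Mul1
c8: CDB Mul1=64; stall | r0:8,r1:0,r2:Add1,r3:Add2,r4:5,r5:64
c9: stall | r0:8,r1:0,r2:Add1,r3:Add2,r4:5,r5:64
c10: CDB Add1=-64; issue ADD r0<-Add1 | r0:Add1,r1:0,r2:-64,r3:Add2,r4:5,r5:64
c11: stall | r0:Add1,r1:0,r2:-64,r3:Add2,r4:5,r5:64
c12: CDB Add2=64; issue ADD r4<-Add2 | r0:Add1,r1:0,r2:-64,r3:64,r4:Add2,r5:64
c13: issue MUL r1<-Mul1 | r0:Add1,r1:Mul1,r2:-64,r3:64,r4:Add2,r5:64
c14: CDB Add1=128 | r0:128,r1:Mul1,r2:-64,r3:64,r4:Add2,r5:64

STATUS = VALUE -64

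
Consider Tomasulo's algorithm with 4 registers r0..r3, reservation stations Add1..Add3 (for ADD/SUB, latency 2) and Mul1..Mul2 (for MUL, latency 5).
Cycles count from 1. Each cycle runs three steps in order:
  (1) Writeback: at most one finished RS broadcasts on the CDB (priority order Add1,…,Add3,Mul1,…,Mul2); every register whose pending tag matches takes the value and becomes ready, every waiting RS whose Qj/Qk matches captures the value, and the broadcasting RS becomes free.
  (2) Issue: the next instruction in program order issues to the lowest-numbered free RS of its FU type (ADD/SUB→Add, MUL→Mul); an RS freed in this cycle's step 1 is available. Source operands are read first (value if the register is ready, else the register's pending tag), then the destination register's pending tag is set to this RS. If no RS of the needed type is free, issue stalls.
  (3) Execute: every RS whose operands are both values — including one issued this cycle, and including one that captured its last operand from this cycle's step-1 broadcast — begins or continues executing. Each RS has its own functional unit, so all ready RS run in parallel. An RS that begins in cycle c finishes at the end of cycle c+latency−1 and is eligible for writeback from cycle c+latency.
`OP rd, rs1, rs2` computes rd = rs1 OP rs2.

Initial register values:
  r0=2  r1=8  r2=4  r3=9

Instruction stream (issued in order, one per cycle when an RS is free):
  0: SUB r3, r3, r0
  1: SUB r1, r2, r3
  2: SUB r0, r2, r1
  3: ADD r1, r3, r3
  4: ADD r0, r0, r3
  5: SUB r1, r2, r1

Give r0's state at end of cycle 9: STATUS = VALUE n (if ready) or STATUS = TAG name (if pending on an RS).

  c1: issue SUB r3<-Add1  regs: r0:2,r1:8,r2:4,r3:Add1
  c2: issue SUB r1<-Add2  regs: r0:2,r1:Add2,r2:4,r3:Add1
  c3: CDB Add1=7; issue SUB r0<-Add1  regs: r0:Add1,r1:Add2,r2:4,r3:7
  c4: issue ADD r1<-Add3  regs: r0:Add1,r1:Add3,r2:4,r3:7
  c5: CDB Add2=-3; issue ADD r0<-Add2  regs: r0:Add2,r1:Add3,r2:4,r3:7
  c6: CDB Add3=14; issue SUB r1<-Add3  regs: r0:Add2,r1:Add3,r2:4,r3:7
  c7: CDB Add1=7  regs: r0:Add2,r1:Add3,r2:4,r3:7
  c8: CDB Add3=-10  regs: r0:Add2,r1:-10,r2:4,r3:7
  c9: CDB Add2=14  regs: r0:14,r1:-10,r2:4,r3:7

STATUS = VALUE 14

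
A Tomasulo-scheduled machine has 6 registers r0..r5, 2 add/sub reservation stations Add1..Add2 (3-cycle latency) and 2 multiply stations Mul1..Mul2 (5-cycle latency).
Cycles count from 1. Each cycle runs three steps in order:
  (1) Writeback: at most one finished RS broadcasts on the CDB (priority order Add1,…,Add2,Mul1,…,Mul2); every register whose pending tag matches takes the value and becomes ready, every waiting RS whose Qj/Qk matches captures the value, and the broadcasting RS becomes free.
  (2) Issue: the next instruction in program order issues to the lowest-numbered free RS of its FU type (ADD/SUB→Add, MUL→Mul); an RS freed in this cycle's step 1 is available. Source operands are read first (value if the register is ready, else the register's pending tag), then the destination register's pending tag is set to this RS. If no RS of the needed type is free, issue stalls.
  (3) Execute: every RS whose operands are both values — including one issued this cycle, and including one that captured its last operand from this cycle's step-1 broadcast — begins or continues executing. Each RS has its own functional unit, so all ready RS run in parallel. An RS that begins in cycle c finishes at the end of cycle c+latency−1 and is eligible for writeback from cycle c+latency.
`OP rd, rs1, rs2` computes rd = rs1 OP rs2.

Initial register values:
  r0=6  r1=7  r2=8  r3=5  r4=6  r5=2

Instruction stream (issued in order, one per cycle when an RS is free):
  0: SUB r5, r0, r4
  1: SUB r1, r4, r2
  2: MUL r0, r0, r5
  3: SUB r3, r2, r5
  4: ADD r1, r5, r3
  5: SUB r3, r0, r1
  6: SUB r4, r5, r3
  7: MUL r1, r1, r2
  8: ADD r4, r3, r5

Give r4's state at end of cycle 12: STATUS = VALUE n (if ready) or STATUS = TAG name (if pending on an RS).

c1: issue SUB r5<-Add1 | r0:6,r1:7,r2:8,r3:5,r4:6,r5:Add1
c2: issue SUB r1<-Add2 | r0:6,r1:Add2,r2:8,r3:5,r4:6,r5:Add1
c3: issue MUL r0<-Mul1 | r0:Mul1,r1:Add2,r2:8,r3:5,r4:6,r5:Add1
c4: CDB Add1=0; issue SUB r3<-Add1 | r0:Mul1,r1:Add2,r2:8,r3:Add1,r4:6,r5:0
c5: CDB Add2=-2; issue ADD r1<-Add2 | r0:Mul1,r1:Add2,r2:8,r3:Add1,r4:6,r5:0
c6: stall | r0:Mul1,r1:Add2,r2:8,r3:Add1,r4:6,r5:0
c7: CDB Add1=8; issue SUB r3<-Add1 | r0:Mul1,r1:Add2,r2:8,r3:Add1,r4:6,r5:0
c8: stall | r0:Mul1,r1:Add2,r2:8,r3:Add1,r4:6,r5:0
c9: CDB Mul1=0; stall | r0:0,r1:Add2,r2:8,r3:Add1,r4:6,r5:0
c10: CDB Add2=8; issue SUB r4<-Add2 | r0:0,r1:8,r2:8,r3:Add1,r4:Add2,r5:0
c11: issue MUL r1<-Mul1 | r0:0,r1:Mul1,r2:8,r3:Add1,r4:Add2,r5:0
c12: stall | r0:0,r1:Mul1,r2:8,r3:Add1,r4:Add2,r5:0

STATUS = TAG Add2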